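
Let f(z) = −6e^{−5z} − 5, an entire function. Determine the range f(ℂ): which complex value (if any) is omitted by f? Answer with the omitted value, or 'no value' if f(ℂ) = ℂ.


Little Picard bounds the complement of f(ℂ) to at most one point.
e^{−5z} is never zero on ℂ, so -6·e^{−5z} takes every value in ℂ ∖ {0}. Adding -5 shifts the range to ℂ ∖ {-5}. Thus f omits exactly the value -5.

Omitted value: -5.


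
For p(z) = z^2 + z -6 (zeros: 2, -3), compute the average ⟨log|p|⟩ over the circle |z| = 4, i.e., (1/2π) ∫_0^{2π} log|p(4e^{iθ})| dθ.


Zeros: -3, 2; r = 4.
Inside |z| < r: -3, 2. Outside (|z| ≥ r): ∅.
p(0) = -6, so log|p(0)| = log(6) = 1.7918.
Apply Jensen: I(r) = log|p(0)| + Σ_k log(r/|z_k|), summed over zeros inside |z| < r.
  log(r/|z_k|) for z_k = 2: log(4/2) = 0.6931
  log(r/|z_k|) for z_k = -3: log(4/3) = 0.2877
Sum over inside zeros: 0.9808.
I(r) = log|p(0)| + (inside sum) = 1.7918 + 0.9808 = 2.7726.
Closed form (all zeros inside, monic): I(r) = n·log(r) = 2·log(4) = 2.7726. ✓

I(r) ≈ 2.7726.


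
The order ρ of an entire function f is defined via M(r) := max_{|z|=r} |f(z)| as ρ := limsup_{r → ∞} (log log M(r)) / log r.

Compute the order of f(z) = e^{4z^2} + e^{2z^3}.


Each summand is entire of order 2 and 3 respectively (as in the single-exponential case). The order of a sum is at most the max of the orders, so ρ ≤ 3. For the lower bound: on |z|=r choose arg z so that 2z^3 is real positive; then |e^{2z^3}| = e^{2r^3} while |e^{4z^2}| ≤ e^{4r^2} = o(e^{2r^3}). So |f| ≥ e^{2r^3}(1 − o(1)) and ρ ≥ 3. Hence ρ = max(2, 3) = 3.
Therefore ρ = 3.

Order ρ = 3.


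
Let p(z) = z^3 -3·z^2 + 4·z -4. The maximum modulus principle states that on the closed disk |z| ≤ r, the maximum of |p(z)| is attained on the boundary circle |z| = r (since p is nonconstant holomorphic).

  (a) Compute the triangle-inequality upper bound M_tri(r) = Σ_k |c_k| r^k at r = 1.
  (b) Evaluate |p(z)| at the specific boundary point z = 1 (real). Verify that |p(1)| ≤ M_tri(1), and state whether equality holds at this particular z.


Coefficients: c_0 = -4, c_1 = 4, c_2 = -3, c_3 = 1. Radius r = 1.
Part (a). Triangle bound: M_tri(r) = Σ_k |c_k| r^k
  = |-4|·1^0 + |4|·1^1 + |-3|·1^2 + |1|·1^3
  = 4 + 4 + 3 + 1 = 12.
This bounds M(r) := max_{|z|=r} |p(z)| from above; equality holds iff all terms c_k z^k can be made to align in phase at a single z on |z|=r.
Part (b). At z = 1 (real, on the circle |z| = r):
  p(1) = (-4)·1^0 + (4)·1^1 + (-3)·1^2 + (1)·1^3 = -2.
  |p(1)| = 2.
Check: |p(1)| = 2 ≤ 12 = M_tri(1). ✓ Equality does not hold at z = 1 (the coefficients have mixed signs, so the terms do not all align in phase there).

M_tri(1) = 12; |p(1)| = 2; equality at z=1: no.


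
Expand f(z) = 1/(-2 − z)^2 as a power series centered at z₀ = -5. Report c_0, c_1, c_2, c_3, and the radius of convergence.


Let w = z − z₀, so z = z₀ + w.
Then -2 − z = -2 − (z₀ + w) = (-2 − z₀) − w = 3 − w.
f(z) = 1/(3 − w)^2 = (1/(3)^2) · (1 − w/(3))^{−2}.
By the binomial series (1−u)^{−2} = Σ_{n≥0} C(n+1, 1) u^n for |u|<1, with u = w/(3):
  c_n = C(n+1, 1) / (3)^(n+2).
  c_0 = 1/(3)^2 = 1/9.
  c_1 = 2/(3)^3 = 2/27.
  c_2 = 3/(3)^4 = 1/27.
  c_3 = 4/(3)^5 = 4/243.
The series is valid for |w/d| < 1, i.e. |z − z₀| < |d|.
Radius of convergence: R = |-2 − z₀| = |3| = 3 (distance from z₀ to the singularity z = -2).

c_0 = 1/9, c_1 = 2/27, c_2 = 1/27, c_3 = 4/243; R = 3.


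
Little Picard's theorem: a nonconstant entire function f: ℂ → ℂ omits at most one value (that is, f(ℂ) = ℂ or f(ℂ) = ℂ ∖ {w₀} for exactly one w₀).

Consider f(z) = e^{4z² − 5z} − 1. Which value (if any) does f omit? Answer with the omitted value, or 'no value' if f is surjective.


Little Picard bounds the complement of f(ℂ) to at most one point.
The exponent g(z) = 4z² − 5z is a nonconstant polynomial, hence surjective onto ℂ. So e^{g(z)} takes every value in {e^w : w ∈ ℂ} = ℂ ∖ {0}. Adding -1 shifts the range to ℂ ∖ {-1}. f omits exactly -1.

Omitted value: -1.


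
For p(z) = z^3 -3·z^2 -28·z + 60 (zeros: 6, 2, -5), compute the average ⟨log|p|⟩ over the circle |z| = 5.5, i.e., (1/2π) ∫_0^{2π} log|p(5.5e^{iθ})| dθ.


Zeros: -5, 2, 6; r = 5.5.
Inside |z| < r: -5, 2. Outside (|z| ≥ r): 6.
p(0) = 60, so log|p(0)| = log(60) = 4.0943.
Apply Jensen: I(r) = log|p(0)| + Σ_k log(r/|z_k|), summed over zeros inside |z| < r.
  log(r/|z_k|) for z_k = 2: log(5.5/2) = 1.0116
  log(r/|z_k|) for z_k = -5: log(5.5/5) = 0.0953
  Outside zeros (6) contribute nothing to the Jensen sum.
Sum over inside zeros: 1.1069.
I(r) = log|p(0)| + (inside sum) = 4.0943 + 1.1069 = 5.2013.
Note: since some zeros are outside |z| ≤ r, the simplified n·log(r) form does NOT apply — only the inside zeros contribute.

I(r) ≈ 5.2013.


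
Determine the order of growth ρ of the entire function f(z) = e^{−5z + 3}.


|e^{−5z + 3}| = e^{Re(-5·z) + 3} ≤ e^{5|z|^1 + 3} = e^{5r^1 + 3} on |z| = r, so ρ ≤ 1. Choosing z on |z|=r so that -5·z is real positive (always possible by picking arg z appropriately) gives |f(z)| = e^{5r^1 + 3}, matching the bound. The additive constant 3 does not affect log log M(r) ~ 1·log r. Hence ρ = 1.
Therefore ρ = 1.

Order ρ = 1.


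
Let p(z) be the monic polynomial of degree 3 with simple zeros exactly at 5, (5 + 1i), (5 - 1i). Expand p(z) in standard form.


The polynomial is p(z) = ∏_{α ∈ S} (z − α), where S = {5, (5 + 1i), (5 - 1i)}.
Expanding the product yields: p(z) = z^3 -15·z^2 + 76·z -130.
Note conjugate pairs combine to real quadratics: (z − (5+1i))(z − (5−1i)) = z² − 10z + 26.
The resulting polynomial has degree 3 and real coefficients as required.

p(z) = z^3 -15·z^2 + 76·z -130.


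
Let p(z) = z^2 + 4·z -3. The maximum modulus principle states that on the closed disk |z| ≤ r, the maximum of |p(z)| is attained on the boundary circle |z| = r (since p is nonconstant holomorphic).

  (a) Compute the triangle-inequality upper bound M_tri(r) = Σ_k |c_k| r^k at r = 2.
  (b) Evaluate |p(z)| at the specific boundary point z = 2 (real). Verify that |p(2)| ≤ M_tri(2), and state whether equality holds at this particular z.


Coefficients: c_0 = -3, c_1 = 4, c_2 = 1. Radius r = 2.
Part (a). Triangle bound: M_tri(r) = Σ_k |c_k| r^k
  = |-3|·2^0 + |4|·2^1 + |1|·2^2
  = 3 + 8 + 4 = 15.
This bounds M(r) := max_{|z|=r} |p(z)| from above; equality holds iff all terms c_k z^k can be made to align in phase at a single z on |z|=r.
Part (b). At z = 2 (real, on the circle |z| = r):
  p(2) = (-3)·2^0 + (4)·2^1 + (1)·2^2 = 9.
  |p(2)| = 9.
Check: |p(2)| = 9 ≤ 15 = M_tri(2). ✓ Equality does not hold at z = 2 (the coefficients have mixed signs, so the terms do not all align in phase there).

M_tri(2) = 15; |p(2)| = 9; equality at z=2: no.


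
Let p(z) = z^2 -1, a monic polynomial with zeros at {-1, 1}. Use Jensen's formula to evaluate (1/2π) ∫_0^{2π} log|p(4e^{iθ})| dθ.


Zeros: -1, 1; r = 4.
Inside |z| < r: -1, 1. Outside (|z| ≥ r): ∅.
p(0) = -1, so log|p(0)| = log(1) = 0.0000.
Apply Jensen: I(r) = log|p(0)| + Σ_k log(r/|z_k|), summed over zeros inside |z| < r.
  log(r/|z_k|) for z_k = -1: log(4/1) = 1.3863
  log(r/|z_k|) for z_k = 1: log(4/1) = 1.3863
Sum over inside zeros: 2.7726.
I(r) = log|p(0)| + (inside sum) = 0.0000 + 2.7726 = 2.7726.
Closed form (all zeros inside, monic): I(r) = n·log(r) = 2·log(4) = 2.7726. ✓

I(r) ≈ 2.7726.


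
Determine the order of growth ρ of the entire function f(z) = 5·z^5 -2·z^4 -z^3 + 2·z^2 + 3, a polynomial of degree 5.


|f(z)| ≤ Σ|c_k|·r^k = O(r^5) as r → ∞. Polynomial growth is O(e^{r^ε}) for every ε > 0 (since r^5/e^{r^ε} → 0), so ρ ≤ ε for all ε > 0, i.e. ρ = 0. Every nonconstant polynomial has order 0.
Therefore ρ = 0.

Order ρ = 0.


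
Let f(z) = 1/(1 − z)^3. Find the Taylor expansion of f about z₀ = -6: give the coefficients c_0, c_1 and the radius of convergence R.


Let w = z − z₀, so z = z₀ + w.
Then 1 − z = 1 − (z₀ + w) = (1 − z₀) − w = 7 − w.
f(z) = 1/(7 − w)^3 = (1/(7)^3) · (1 − w/(7))^{−3}.
By the binomial series (1−u)^{−3} = Σ_{n≥0} C(n+2, 2) u^n for |u|<1, with u = w/(7):
  c_n = C(n+2, 2) / (7)^(n+3).
  c_0 = 1/(7)^3 = 1/343.
  c_1 = 3/(7)^4 = 3/2401.
The series is valid for |w/d| < 1, i.e. |z − z₀| < |d|.
Radius of convergence: R = |1 − z₀| = |7| = 7 (distance from z₀ to the singularity z = 1).

c_0 = 1/343, c_1 = 3/2401; R = 7.


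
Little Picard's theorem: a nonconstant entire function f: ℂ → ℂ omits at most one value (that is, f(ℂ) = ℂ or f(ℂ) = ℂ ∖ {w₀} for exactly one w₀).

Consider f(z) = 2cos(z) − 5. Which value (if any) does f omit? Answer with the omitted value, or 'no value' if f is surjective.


Little Picard bounds the complement of f(ℂ) to at most one point.
cos is entire and surjective onto ℂ: for every w ∈ ℂ, cos(ζ) = w has a solution ζ ∈ ℂ (e.g., via the complex inverse arccos). With ζ = z this gives z = ζ/(1). Then 2·cos(z) takes every value in 2·ℂ = ℂ, and adding -5 is a bijection of ℂ. So f is surjective and omits no value. (Note: only on the real line is cos bounded by [−1, 1].)

Omitted value: no value.


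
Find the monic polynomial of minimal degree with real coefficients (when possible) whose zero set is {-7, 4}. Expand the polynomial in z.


The polynomial is p(z) = ∏_{α ∈ S} (z − α), where S = {-7, 4}.
Expanding the product yields: p(z) = z^2 + 3·z -28.
The resulting polynomial has degree 2 and real coefficients as required.

p(z) = z^2 + 3·z -28.


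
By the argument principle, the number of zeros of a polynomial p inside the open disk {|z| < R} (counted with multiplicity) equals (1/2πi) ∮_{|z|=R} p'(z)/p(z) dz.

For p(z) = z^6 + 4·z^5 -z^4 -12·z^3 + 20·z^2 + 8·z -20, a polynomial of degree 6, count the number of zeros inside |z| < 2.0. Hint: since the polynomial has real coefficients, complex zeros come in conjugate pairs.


The zeros of p are: (-3 + 1i), (-3 - 1i), (1 + 1i), (1 - 1i), 1, -1.
Their magnitudes are: 3.162, 3.162, 1.414, 1.414, 1, 1.
Zeros with |z| < R = 2.0: (1 + 1i), (1 - 1i), 1, -1.
Count = 4.
By the argument principle, (1/2πi) ∮_{|z|=R} p'(z)/p(z) dz equals exactly this count.

Number of zeros inside |z| < 2.0: 4.


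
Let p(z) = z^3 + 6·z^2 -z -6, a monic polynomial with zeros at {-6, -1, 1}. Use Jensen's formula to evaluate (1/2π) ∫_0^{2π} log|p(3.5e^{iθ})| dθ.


Zeros: -6, -1, 1; r = 3.5.
Inside |z| < r: -1, 1. Outside (|z| ≥ r): -6.
p(0) = -6, so log|p(0)| = log(6) = 1.7918.
Apply Jensen: I(r) = log|p(0)| + Σ_k log(r/|z_k|), summed over zeros inside |z| < r.
  log(r/|z_k|) for z_k = -1: log(3.5/1) = 1.2528
  log(r/|z_k|) for z_k = 1: log(3.5/1) = 1.2528
  Outside zeros (-6) contribute nothing to the Jensen sum.
Sum over inside zeros: 2.5055.
I(r) = log|p(0)| + (inside sum) = 1.7918 + 2.5055 = 4.2973.
Note: since some zeros are outside |z| ≤ r, the simplified n·log(r) form does NOT apply — only the inside zeros contribute.

I(r) ≈ 4.2973.


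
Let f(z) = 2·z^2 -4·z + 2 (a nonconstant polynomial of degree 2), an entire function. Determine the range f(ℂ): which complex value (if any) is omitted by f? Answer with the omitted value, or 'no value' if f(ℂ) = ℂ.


Little Picard bounds the complement of f(ℂ) to at most one point.
For every w ∈ ℂ, the equation p(z) − w = 0 is a nonconstant polynomial in z and hence has at least one root by the fundamental theorem of algebra. So p is surjective onto ℂ, omitting no value.

Omitted value: no value.


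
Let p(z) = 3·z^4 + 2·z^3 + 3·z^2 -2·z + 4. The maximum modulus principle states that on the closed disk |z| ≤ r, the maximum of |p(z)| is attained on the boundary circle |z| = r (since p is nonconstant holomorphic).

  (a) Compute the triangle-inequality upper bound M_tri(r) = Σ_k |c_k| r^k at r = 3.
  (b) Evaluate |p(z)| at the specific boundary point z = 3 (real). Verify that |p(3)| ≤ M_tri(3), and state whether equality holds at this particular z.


Coefficients: c_0 = 4, c_1 = -2, c_2 = 3, c_3 = 2, c_4 = 3. Radius r = 3.
Part (a). Triangle bound: M_tri(r) = Σ_k |c_k| r^k
  = |4|·3^0 + |-2|·3^1 + |3|·3^2 + |2|·3^3 + |3|·3^4
  = 4 + 6 + 27 + 54 + 243 = 334.
This bounds M(r) := max_{|z|=r} |p(z)| from above; equality holds iff all terms c_k z^k can be made to align in phase at a single z on |z|=r.
Part (b). At z = 3 (real, on the circle |z| = r):
  p(3) = (4)·3^0 + (-2)·3^1 + (3)·3^2 + (2)·3^3 + (3)·3^4 = 322.
  |p(3)| = 322.
Check: |p(3)| = 322 ≤ 334 = M_tri(3). ✓ Equality does not hold at z = 3 (the coefficients have mixed signs, so the terms do not all align in phase there).

M_tri(3) = 334; |p(3)| = 322; equality at z=3: no.


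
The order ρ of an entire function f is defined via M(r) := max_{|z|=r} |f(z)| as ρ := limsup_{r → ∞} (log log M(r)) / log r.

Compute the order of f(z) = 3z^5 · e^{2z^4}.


M(r) = max_{|z|=r} |3|·|z|^5·|e^{2z^4}| = 3·r^5 · e^{2r^4} (the factors attain their maxima compatibly on |z|=r). Then log M(r) = log 3 + 5·log r + 2r^4, dominated by the last term, so log log M(r) ~ 4·log r. The polynomial factor 3z^5 contributes only a log r term and does not affect the order. ρ = 4.
Therefore ρ = 4.

Order ρ = 4.


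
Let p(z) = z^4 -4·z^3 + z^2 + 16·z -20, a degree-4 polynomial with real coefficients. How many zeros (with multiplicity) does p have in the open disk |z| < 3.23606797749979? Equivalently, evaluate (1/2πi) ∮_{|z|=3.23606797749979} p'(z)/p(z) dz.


The zeros of p are: (2 + 1i), (2 - 1i), 2, -2.
Their magnitudes are: 2.236, 2.236, 2, 2.
Zeros with |z| < R = 3.23606797749979: (2 + 1i), (2 - 1i), 2, -2.
Count = 4.
By the argument principle, (1/2πi) ∮_{|z|=R} p'(z)/p(z) dz equals exactly this count.

Number of zeros inside |z| < 3.23606797749979: 4.


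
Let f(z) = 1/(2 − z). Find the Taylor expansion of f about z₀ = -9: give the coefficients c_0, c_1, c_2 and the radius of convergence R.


Let w = z − z₀, so z = z₀ + w.
Then 2 − z = 2 − (z₀ + w) = (2 − z₀) − w = 11 − w.
f(z) = 1/(11 − w) = (1/(11)) · 1/(1 − w/(11)) = Σ_{n≥0} w^n / (11)^(n+1).
So c_n = 1/(11)^(n+1):
  c_0 = 1/(11)^1 = 1/11.
  c_1 = 1/(11)^2 = 1/121.
  c_2 = 1/(11)^3 = 1/1331.
The series is valid for |w/d| < 1, i.e. |z − z₀| < |d|.
Radius of convergence: R = |2 − z₀| = |11| = 11 (distance from z₀ to the singularity z = 2).

c_0 = 1/11, c_1 = 1/121, c_2 = 1/1331; R = 11.


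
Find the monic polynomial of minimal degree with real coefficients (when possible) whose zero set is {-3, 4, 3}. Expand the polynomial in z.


The polynomial is p(z) = ∏_{α ∈ S} (z − α), where S = {-3, 4, 3}.
Expanding the product yields: p(z) = z^3 -4·z^2 -9·z + 36.
The resulting polynomial has degree 3 and real coefficients as required.

p(z) = z^3 -4·z^2 -9·z + 36.


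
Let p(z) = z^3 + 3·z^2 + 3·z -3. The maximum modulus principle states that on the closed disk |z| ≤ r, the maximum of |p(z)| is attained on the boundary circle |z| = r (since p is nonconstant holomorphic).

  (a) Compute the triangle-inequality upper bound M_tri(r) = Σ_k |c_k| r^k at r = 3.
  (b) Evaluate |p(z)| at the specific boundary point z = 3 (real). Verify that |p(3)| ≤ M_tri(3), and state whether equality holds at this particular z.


Coefficients: c_0 = -3, c_1 = 3, c_2 = 3, c_3 = 1. Radius r = 3.
Part (a). Triangle bound: M_tri(r) = Σ_k |c_k| r^k
  = |-3|·3^0 + |3|·3^1 + |3|·3^2 + |1|·3^3
  = 3 + 9 + 27 + 27 = 66.
This bounds M(r) := max_{|z|=r} |p(z)| from above; equality holds iff all terms c_k z^k can be made to align in phase at a single z on |z|=r.
Part (b). At z = 3 (real, on the circle |z| = r):
  p(3) = (-3)·3^0 + (3)·3^1 + (3)·3^2 + (1)·3^3 = 60.
  |p(3)| = 60.
Check: |p(3)| = 60 ≤ 66 = M_tri(3). ✓ Equality does not hold at z = 3 (the coefficients have mixed signs, so the terms do not all align in phase there).

M_tri(3) = 66; |p(3)| = 60; equality at z=3: no.


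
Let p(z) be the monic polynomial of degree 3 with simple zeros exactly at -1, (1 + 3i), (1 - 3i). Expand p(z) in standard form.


The polynomial is p(z) = ∏_{α ∈ S} (z − α), where S = {-1, (1 + 3i), (1 - 3i)}.
Expanding the product yields: p(z) = z^3 -z^2 + 8·z + 10.
Note conjugate pairs combine to real quadratics: (z − (1+3i))(z − (1−3i)) = z² − 2z + 10.
The resulting polynomial has degree 3 and real coefficients as required.

p(z) = z^3 -z^2 + 8·z + 10.


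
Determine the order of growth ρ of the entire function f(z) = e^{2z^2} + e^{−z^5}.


Each summand is entire of order 2 and 5 respectively (as in the single-exponential case). The order of a sum is at most the max of the orders, so ρ ≤ 5. For the lower bound: on |z|=r choose arg z so that -1z^5 is real positive; then |e^{-1z^5}| = e^{1r^5} while |e^{2z^2}| ≤ e^{2r^2} = o(e^{1r^5}). So |f| ≥ e^{1r^5}(1 − o(1)) and ρ ≥ 5. Hence ρ = max(2, 5) = 5.
Therefore ρ = 5.

Order ρ = 5.


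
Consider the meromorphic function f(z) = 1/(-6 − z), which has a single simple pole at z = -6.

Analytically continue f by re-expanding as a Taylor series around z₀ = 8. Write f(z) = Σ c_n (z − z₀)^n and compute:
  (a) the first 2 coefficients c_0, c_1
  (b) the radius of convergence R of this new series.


Let w = z − z₀, so z = z₀ + w.
Then -6 − z = -6 − (z₀ + w) = (-6 − z₀) − w = -14 − w.
f(z) = 1/(-14 − w) = (1/(-14)) · 1/(1 − w/(-14)) = Σ_{n≥0} w^n / (-14)^(n+1).
So c_n = 1/(-14)^(n+1):
  c_0 = 1/(-14)^1 = -1/14.
  c_1 = 1/(-14)^2 = 1/196.
The series is valid for |w/d| < 1, i.e. |z − z₀| < |d|.
Radius of convergence: R = |-6 − z₀| = |-14| = 14 (distance from z₀ to the singularity z = -6).

c_0 = -1/14, c_1 = 1/196; R = 14.


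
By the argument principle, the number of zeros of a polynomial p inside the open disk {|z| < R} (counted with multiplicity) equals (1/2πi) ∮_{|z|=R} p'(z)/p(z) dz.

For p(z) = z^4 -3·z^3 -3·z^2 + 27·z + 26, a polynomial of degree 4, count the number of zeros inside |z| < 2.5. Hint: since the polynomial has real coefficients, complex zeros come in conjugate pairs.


The zeros of p are: -2, -1, (3 + 2i), (3 - 2i).
Their magnitudes are: 2, 1, 3.606, 3.606.
Zeros with |z| < R = 2.5: -2, -1.
Count = 2.
By the argument principle, (1/2πi) ∮_{|z|=R} p'(z)/p(z) dz equals exactly this count.

Number of zeros inside |z| < 2.5: 2.


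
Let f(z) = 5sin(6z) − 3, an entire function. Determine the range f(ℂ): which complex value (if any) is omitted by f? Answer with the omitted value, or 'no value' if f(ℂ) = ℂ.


Little Picard bounds the complement of f(ℂ) to at most one point.
sin is entire and surjective onto ℂ: for every w ∈ ℂ, sin(ζ) = w has a solution ζ ∈ ℂ (e.g., via the complex inverse arcsin). With ζ = 6z this gives z = ζ/(6). Then 5·sin(6z) takes every value in 5·ℂ = ℂ, and adding -3 is a bijection of ℂ. So f is surjective and omits no value. (Note: only on the real line is sin bounded by [−1, 1].)

Omitted value: no value.


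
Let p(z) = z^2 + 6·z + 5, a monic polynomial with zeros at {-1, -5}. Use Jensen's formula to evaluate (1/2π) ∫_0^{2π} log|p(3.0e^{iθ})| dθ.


Zeros: -5, -1; r = 3.0.
Inside |z| < r: -1. Outside (|z| ≥ r): -5.
p(0) = 5, so log|p(0)| = log(5) = 1.6094.
Apply Jensen: I(r) = log|p(0)| + Σ_k log(r/|z_k|), summed over zeros inside |z| < r.
  log(r/|z_k|) for z_k = -1: log(3.0/1) = 1.0986
  Outside zeros (-5) contribute nothing to the Jensen sum.
Sum over inside zeros: 1.0986.
I(r) = log|p(0)| + (inside sum) = 1.6094 + 1.0986 = 2.7081.
Note: since some zeros are outside |z| ≤ r, the simplified n·log(r) form does NOT apply — only the inside zeros contribute.

I(r) ≈ 2.7081.


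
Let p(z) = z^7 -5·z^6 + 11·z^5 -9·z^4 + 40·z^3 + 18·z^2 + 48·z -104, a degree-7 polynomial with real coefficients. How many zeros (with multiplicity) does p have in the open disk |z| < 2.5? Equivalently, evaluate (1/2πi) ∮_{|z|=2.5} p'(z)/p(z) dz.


The zeros of p are: (0 + 2i), (0 - 2i), (3 + 2i), (3 - 2i), (-1 + 1i), (-1 - 1i), 1.
Their magnitudes are: 2, 2, 3.606, 3.606, 1.414, 1.414, 1.
Zeros with |z| < R = 2.5: (0 + 2i), (0 - 2i), (-1 + 1i), (-1 - 1i), 1.
Count = 5.
By the argument principle, (1/2πi) ∮_{|z|=R} p'(z)/p(z) dz equals exactly this count.

Number of zeros inside |z| < 2.5: 5.


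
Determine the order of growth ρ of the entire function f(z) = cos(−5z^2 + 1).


Write cos(w) = (e^{iw} ± e^{−iw})/(2 or 2i), so |cos(w)| ≤ e^{|w|}. With w = −5z^2 + 1, |w| ≤ 5r^2 + 1 on |z|=r, giving M(r) ≤ e^{5r^2 + 1} and ρ ≤ 2. For the lower bound, choose z on |z|=r with -5z^2 purely imaginary of modulus 5r^2; then |cos(−5z^2 + 1)| grows like e^{5r^2}/2, so ρ ≥ 2. Hence ρ = 2.
Therefore ρ = 2.

Order ρ = 2.


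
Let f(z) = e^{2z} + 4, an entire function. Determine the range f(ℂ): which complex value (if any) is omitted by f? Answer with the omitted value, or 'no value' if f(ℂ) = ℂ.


Little Picard bounds the complement of f(ℂ) to at most one point.
e^{2z} is never zero on ℂ, so 1·e^{2z} takes every value in ℂ ∖ {0}. Adding 4 shifts the range to ℂ ∖ {4}. Thus f omits exactly the value 4.

Omitted value: 4.


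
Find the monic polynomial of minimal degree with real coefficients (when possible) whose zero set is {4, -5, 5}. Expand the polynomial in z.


The polynomial is p(z) = ∏_{α ∈ S} (z − α), where S = {4, -5, 5}.
Expanding the product yields: p(z) = z^3 -4·z^2 -25·z + 100.
The resulting polynomial has degree 3 and real coefficients as required.

p(z) = z^3 -4·z^2 -25·z + 100.


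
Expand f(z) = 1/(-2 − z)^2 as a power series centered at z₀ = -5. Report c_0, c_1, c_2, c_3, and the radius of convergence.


Let w = z − z₀, so z = z₀ + w.
Then -2 − z = -2 − (z₀ + w) = (-2 − z₀) − w = 3 − w.
f(z) = 1/(3 − w)^2 = (1/(3)^2) · (1 − w/(3))^{−2}.
By the binomial series (1−u)^{−2} = Σ_{n≥0} C(n+1, 1) u^n for |u|<1, with u = w/(3):
  c_n = C(n+1, 1) / (3)^(n+2).
  c_0 = 1/(3)^2 = 1/9.
  c_1 = 2/(3)^3 = 2/27.
  c_2 = 3/(3)^4 = 1/27.
  c_3 = 4/(3)^5 = 4/243.
The series is valid for |w/d| < 1, i.e. |z − z₀| < |d|.
Radius of convergence: R = |-2 − z₀| = |3| = 3 (distance from z₀ to the singularity z = -2).

c_0 = 1/9, c_1 = 2/27, c_2 = 1/27, c_3 = 4/243; R = 3.


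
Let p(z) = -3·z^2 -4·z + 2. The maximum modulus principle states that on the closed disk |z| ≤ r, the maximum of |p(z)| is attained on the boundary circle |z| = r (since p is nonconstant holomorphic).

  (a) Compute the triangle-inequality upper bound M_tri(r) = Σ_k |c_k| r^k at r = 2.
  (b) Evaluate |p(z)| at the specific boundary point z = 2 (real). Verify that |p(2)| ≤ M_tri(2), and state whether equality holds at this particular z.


Coefficients: c_0 = 2, c_1 = -4, c_2 = -3. Radius r = 2.
Part (a). Triangle bound: M_tri(r) = Σ_k |c_k| r^k
  = |2|·2^0 + |-4|·2^1 + |-3|·2^2
  = 2 + 8 + 12 = 22.
This bounds M(r) := max_{|z|=r} |p(z)| from above; equality holds iff all terms c_k z^k can be made to align in phase at a single z on |z|=r.
Part (b). At z = 2 (real, on the circle |z| = r):
  p(2) = (2)·2^0 + (-4)·2^1 + (-3)·2^2 = -18.
  |p(2)| = 18.
Check: |p(2)| = 18 ≤ 22 = M_tri(2). ✓ Equality does not hold at z = 2 (the coefficients have mixed signs, so the terms do not all align in phase there).

M_tri(2) = 22; |p(2)| = 18; equality at z=2: no.


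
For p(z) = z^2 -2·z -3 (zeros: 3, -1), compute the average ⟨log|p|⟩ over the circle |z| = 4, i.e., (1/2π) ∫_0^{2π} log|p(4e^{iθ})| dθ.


Zeros: -1, 3; r = 4.
Inside |z| < r: -1, 3. Outside (|z| ≥ r): ∅.
p(0) = -3, so log|p(0)| = log(3) = 1.0986.
Apply Jensen: I(r) = log|p(0)| + Σ_k log(r/|z_k|), summed over zeros inside |z| < r.
  log(r/|z_k|) for z_k = 3: log(4/3) = 0.2877
  log(r/|z_k|) for z_k = -1: log(4/1) = 1.3863
Sum over inside zeros: 1.6740.
I(r) = log|p(0)| + (inside sum) = 1.0986 + 1.6740 = 2.7726.
Closed form (all zeros inside, monic): I(r) = n·log(r) = 2·log(4) = 2.7726. ✓

I(r) ≈ 2.7726.


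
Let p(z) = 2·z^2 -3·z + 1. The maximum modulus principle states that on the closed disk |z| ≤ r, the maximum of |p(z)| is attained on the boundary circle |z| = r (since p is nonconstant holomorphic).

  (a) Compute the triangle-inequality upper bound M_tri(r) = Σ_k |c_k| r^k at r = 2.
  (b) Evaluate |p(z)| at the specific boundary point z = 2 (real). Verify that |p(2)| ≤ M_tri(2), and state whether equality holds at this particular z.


Coefficients: c_0 = 1, c_1 = -3, c_2 = 2. Radius r = 2.
Part (a). Triangle bound: M_tri(r) = Σ_k |c_k| r^k
  = |1|·2^0 + |-3|·2^1 + |2|·2^2
  = 1 + 6 + 8 = 15.
This bounds M(r) := max_{|z|=r} |p(z)| from above; equality holds iff all terms c_k z^k can be made to align in phase at a single z on |z|=r.
Part (b). At z = 2 (real, on the circle |z| = r):
  p(2) = (1)·2^0 + (-3)·2^1 + (2)·2^2 = 3.
  |p(2)| = 3.
Check: |p(2)| = 3 ≤ 15 = M_tri(2). ✓ Equality does not hold at z = 2 (the coefficients have mixed signs, so the terms do not all align in phase there).

M_tri(2) = 15; |p(2)| = 3; equality at z=2: no.


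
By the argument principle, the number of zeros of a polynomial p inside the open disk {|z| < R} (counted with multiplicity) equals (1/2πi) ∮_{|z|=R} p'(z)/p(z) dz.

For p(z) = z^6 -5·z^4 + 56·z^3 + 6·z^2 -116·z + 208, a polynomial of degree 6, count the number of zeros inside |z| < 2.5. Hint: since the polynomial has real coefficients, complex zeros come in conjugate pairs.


The zeros of p are: -4, -2, (2 + 3i), (2 - 3i), (1 + 1i), (1 - 1i).
Their magnitudes are: 4, 2, 3.606, 3.606, 1.414, 1.414.
Zeros with |z| < R = 2.5: -2, (1 + 1i), (1 - 1i).
Count = 3.
By the argument principle, (1/2πi) ∮_{|z|=R} p'(z)/p(z) dz equals exactly this count.

Number of zeros inside |z| < 2.5: 3.


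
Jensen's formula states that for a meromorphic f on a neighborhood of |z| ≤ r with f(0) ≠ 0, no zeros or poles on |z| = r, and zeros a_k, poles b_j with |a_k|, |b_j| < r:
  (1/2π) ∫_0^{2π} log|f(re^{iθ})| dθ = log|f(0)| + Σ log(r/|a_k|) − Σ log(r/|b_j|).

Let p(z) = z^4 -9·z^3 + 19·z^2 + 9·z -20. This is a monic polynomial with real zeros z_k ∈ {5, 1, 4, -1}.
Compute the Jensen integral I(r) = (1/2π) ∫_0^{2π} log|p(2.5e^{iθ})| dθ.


Zeros: -1, 1, 4, 5; r = 2.5.
Inside |z| < r: -1, 1. Outside (|z| ≥ r): 4, 5.
p(0) = -20, so log|p(0)| = log(20) = 2.9957.
Apply Jensen: I(r) = log|p(0)| + Σ_k log(r/|z_k|), summed over zeros inside |z| < r.
  log(r/|z_k|) for z_k = 1: log(2.5/1) = 0.9163
  log(r/|z_k|) for z_k = -1: log(2.5/1) = 0.9163
  Outside zeros (4, 5) contribute nothing to the Jensen sum.
Sum over inside zeros: 1.8326.
I(r) = log|p(0)| + (inside sum) = 2.9957 + 1.8326 = 4.8283.
Note: since some zeros are outside |z| ≤ r, the simplified n·log(r) form does NOT apply — only the inside zeros contribute.

I(r) ≈ 4.8283.


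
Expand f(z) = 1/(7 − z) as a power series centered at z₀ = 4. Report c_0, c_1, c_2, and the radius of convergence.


Let w = z − z₀, so z = z₀ + w.
Then 7 − z = 7 − (z₀ + w) = (7 − z₀) − w = 3 − w.
f(z) = 1/(3 − w) = (1/(3)) · 1/(1 − w/(3)) = Σ_{n≥0} w^n / (3)^(n+1).
So c_n = 1/(3)^(n+1):
  c_0 = 1/(3)^1 = 1/3.
  c_1 = 1/(3)^2 = 1/9.
  c_2 = 1/(3)^3 = 1/27.
The series is valid for |w/d| < 1, i.e. |z − z₀| < |d|.
Radius of convergence: R = |7 − z₀| = |3| = 3 (distance from z₀ to the singularity z = 7).

c_0 = 1/3, c_1 = 1/9, c_2 = 1/27; R = 3.


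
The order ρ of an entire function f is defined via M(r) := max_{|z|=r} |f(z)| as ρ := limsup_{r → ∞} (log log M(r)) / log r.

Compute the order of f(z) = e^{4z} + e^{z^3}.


Each summand is entire of order 1 and 3 respectively (as in the single-exponential case). The order of a sum is at most the max of the orders, so ρ ≤ 3. For the lower bound: on |z|=r choose arg z so that 1z^3 is real positive; then |e^{1z^3}| = e^{1r^3} while |e^{4z}| ≤ e^{4r^1} = o(e^{1r^3}). So |f| ≥ e^{1r^3}(1 − o(1)) and ρ ≥ 3. Hence ρ = max(1, 3) = 3.
Therefore ρ = 3.

Order ρ = 3.


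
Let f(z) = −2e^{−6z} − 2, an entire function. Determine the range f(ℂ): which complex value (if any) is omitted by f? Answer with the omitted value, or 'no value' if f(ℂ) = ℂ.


Little Picard bounds the complement of f(ℂ) to at most one point.
e^{−6z} is never zero on ℂ, so -2·e^{−6z} takes every value in ℂ ∖ {0}. Adding -2 shifts the range to ℂ ∖ {-2}. Thus f omits exactly the value -2.

Omitted value: -2.


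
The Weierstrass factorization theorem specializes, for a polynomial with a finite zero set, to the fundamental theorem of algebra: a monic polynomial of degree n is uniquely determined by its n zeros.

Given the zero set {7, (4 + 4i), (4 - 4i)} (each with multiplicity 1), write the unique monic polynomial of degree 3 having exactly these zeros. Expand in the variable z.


The polynomial is p(z) = ∏_{α ∈ S} (z − α), where S = {7, (4 + 4i), (4 - 4i)}.
Expanding the product yields: p(z) = z^3 -15·z^2 + 88·z -224.
Note conjugate pairs combine to real quadratics: (z − (4+4i))(z − (4−4i)) = z² − 8z + 32.
The resulting polynomial has degree 3 and real coefficients as required.

p(z) = z^3 -15·z^2 + 88·z -224.


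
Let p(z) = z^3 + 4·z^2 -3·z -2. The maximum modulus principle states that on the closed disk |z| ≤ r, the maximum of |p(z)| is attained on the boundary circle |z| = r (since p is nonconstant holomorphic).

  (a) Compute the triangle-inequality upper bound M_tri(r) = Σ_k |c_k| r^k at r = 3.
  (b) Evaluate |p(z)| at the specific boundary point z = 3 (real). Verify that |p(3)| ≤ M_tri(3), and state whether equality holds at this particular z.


Coefficients: c_0 = -2, c_1 = -3, c_2 = 4, c_3 = 1. Radius r = 3.
Part (a). Triangle bound: M_tri(r) = Σ_k |c_k| r^k
  = |-2|·3^0 + |-3|·3^1 + |4|·3^2 + |1|·3^3
  = 2 + 9 + 36 + 27 = 74.
This bounds M(r) := max_{|z|=r} |p(z)| from above; equality holds iff all terms c_k z^k can be made to align in phase at a single z on |z|=r.
Part (b). At z = 3 (real, on the circle |z| = r):
  p(3) = (-2)·3^0 + (-3)·3^1 + (4)·3^2 + (1)·3^3 = 52.
  |p(3)| = 52.
Check: |p(3)| = 52 ≤ 74 = M_tri(3). ✓ Equality does not hold at z = 3 (the coefficients have mixed signs, so the terms do not all align in phase there).

M_tri(3) = 74; |p(3)| = 52; equality at z=3: no.


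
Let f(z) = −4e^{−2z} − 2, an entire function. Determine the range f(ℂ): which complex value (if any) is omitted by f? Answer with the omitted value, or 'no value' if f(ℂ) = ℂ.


Little Picard bounds the complement of f(ℂ) to at most one point.
e^{−2z} is never zero on ℂ, so -4·e^{−2z} takes every value in ℂ ∖ {0}. Adding -2 shifts the range to ℂ ∖ {-2}. Thus f omits exactly the value -2.

Omitted value: -2.


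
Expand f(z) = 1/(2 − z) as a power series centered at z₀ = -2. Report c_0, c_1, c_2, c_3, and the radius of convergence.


Let w = z − z₀, so z = z₀ + w.
Then 2 − z = 2 − (z₀ + w) = (2 − z₀) − w = 4 − w.
f(z) = 1/(4 − w) = (1/(4)) · 1/(1 − w/(4)) = Σ_{n≥0} w^n / (4)^(n+1).
So c_n = 1/(4)^(n+1):
  c_0 = 1/(4)^1 = 1/4.
  c_1 = 1/(4)^2 = 1/16.
  c_2 = 1/(4)^3 = 1/64.
  c_3 = 1/(4)^4 = 1/256.
The series is valid for |w/d| < 1, i.e. |z − z₀| < |d|.
Radius of convergence: R = |2 − z₀| = |4| = 4 (distance from z₀ to the singularity z = 2).

c_0 = 1/4, c_1 = 1/16, c_2 = 1/64, c_3 = 1/256; R = 4.


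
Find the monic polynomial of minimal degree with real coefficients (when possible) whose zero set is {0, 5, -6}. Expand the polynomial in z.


The polynomial is p(z) = ∏_{α ∈ S} (z − α), where S = {0, 5, -6}.
Expanding the product yields: p(z) = z^3 + z^2 -30·z.
The resulting polynomial has degree 3 and real coefficients as required.

p(z) = z^3 + z^2 -30·z.


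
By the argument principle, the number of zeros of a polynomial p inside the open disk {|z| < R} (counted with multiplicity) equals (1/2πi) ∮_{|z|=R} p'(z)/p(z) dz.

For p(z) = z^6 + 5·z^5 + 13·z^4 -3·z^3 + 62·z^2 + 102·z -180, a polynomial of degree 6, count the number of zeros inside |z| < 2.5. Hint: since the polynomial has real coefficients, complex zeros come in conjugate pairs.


The zeros of p are: (-3 + 3i), (-3 - 3i), -2, (1 + 2i), (1 - 2i), 1.
Their magnitudes are: 4.243, 4.243, 2, 2.236, 2.236, 1.
Zeros with |z| < R = 2.5: -2, (1 + 2i), (1 - 2i), 1.
Count = 4.
By the argument principle, (1/2πi) ∮_{|z|=R} p'(z)/p(z) dz equals exactly this count.

Number of zeros inside |z| < 2.5: 4.


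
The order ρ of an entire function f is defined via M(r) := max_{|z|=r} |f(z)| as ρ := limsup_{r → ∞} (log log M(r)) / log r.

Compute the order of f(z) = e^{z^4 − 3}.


|e^{z^4 − 3}| = e^{Re(1·z^4) + -3} ≤ e^{1|z|^4 + -3} = e^{1r^4 + -3} on |z| = r, so ρ ≤ 4. Choosing z on |z|=r so that 1·z^4 is real positive (always possible by picking arg z appropriately) gives |f(z)| = e^{1r^4 + -3}, matching the bound. The additive constant -3 does not affect log log M(r) ~ 4·log r. Hence ρ = 4.
Therefore ρ = 4.

Order ρ = 4.


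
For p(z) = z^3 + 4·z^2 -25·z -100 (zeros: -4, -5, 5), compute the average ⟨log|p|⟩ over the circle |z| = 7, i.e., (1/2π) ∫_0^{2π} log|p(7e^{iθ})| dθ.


Zeros: -5, -4, 5; r = 7.
Inside |z| < r: -5, -4, 5. Outside (|z| ≥ r): ∅.
p(0) = -100, so log|p(0)| = log(100) = 4.6052.
Apply Jensen: I(r) = log|p(0)| + Σ_k log(r/|z_k|), summed over zeros inside |z| < r.
  log(r/|z_k|) for z_k = -4: log(7/4) = 0.5596
  log(r/|z_k|) for z_k = -5: log(7/5) = 0.3365
  log(r/|z_k|) for z_k = 5: log(7/5) = 0.3365
Sum over inside zeros: 1.2326.
I(r) = log|p(0)| + (inside sum) = 4.6052 + 1.2326 = 5.8377.
Closed form (all zeros inside, monic): I(r) = n·log(r) = 3·log(7) = 5.8377. ✓

I(r) ≈ 5.8377.


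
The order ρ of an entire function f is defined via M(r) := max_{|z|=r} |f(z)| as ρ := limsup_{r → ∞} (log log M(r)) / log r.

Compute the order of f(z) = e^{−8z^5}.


|e^{−8z^5}| = e^{Re(-8·z^5) + 0} ≤ e^{8|z|^5 + 0} = e^{8r^5 + 0} on |z| = r, so ρ ≤ 5. Choosing z on |z|=r so that -8·z^5 is real positive (always possible by picking arg z appropriately) gives |f(z)| = e^{8r^5 + 0}, matching the bound. The additive constant 0 does not affect log log M(r) ~ 5·log r. Hence ρ = 5.
Therefore ρ = 5.

Order ρ = 5.


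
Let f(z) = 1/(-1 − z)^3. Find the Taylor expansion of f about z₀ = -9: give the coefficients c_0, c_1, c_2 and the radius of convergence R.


Let w = z − z₀, so z = z₀ + w.
Then -1 − z = -1 − (z₀ + w) = (-1 − z₀) − w = 8 − w.
f(z) = 1/(8 − w)^3 = (1/(8)^3) · (1 − w/(8))^{−3}.
By the binomial series (1−u)^{−3} = Σ_{n≥0} C(n+2, 2) u^n for |u|<1, with u = w/(8):
  c_n = C(n+2, 2) / (8)^(n+3).
  c_0 = 1/(8)^3 = 1/512.
  c_1 = 3/(8)^4 = 3/4096.
  c_2 = 6/(8)^5 = 3/16384.
The series is valid for |w/d| < 1, i.e. |z − z₀| < |d|.
Radius of convergence: R = |-1 − z₀| = |8| = 8 (distance from z₀ to the singularity z = -1).

c_0 = 1/512, c_1 = 3/4096, c_2 = 3/16384; R = 8.


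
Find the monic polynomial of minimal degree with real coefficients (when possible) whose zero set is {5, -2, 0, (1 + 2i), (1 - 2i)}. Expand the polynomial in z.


The polynomial is p(z) = ∏_{α ∈ S} (z − α), where S = {5, -2, 0, (1 + 2i), (1 - 2i)}.
Expanding the product yields: p(z) = z^5 -5·z^4 + z^3 + 5·z^2 -50·z.
Note conjugate pairs combine to real quadratics: (z − (1+2i))(z − (1−2i)) = z² − 2z + 5.
The resulting polynomial has degree 5 and real coefficients as required.

p(z) = z^5 -5·z^4 + z^3 + 5·z^2 -50·z.


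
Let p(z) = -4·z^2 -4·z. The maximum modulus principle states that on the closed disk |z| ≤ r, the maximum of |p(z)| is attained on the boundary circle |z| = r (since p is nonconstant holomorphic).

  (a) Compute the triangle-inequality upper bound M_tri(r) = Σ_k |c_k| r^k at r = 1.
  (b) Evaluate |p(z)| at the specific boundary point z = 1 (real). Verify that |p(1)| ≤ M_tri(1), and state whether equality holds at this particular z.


Coefficients: c_0 = 0, c_1 = -4, c_2 = -4. Radius r = 1.
Part (a). Triangle bound: M_tri(r) = Σ_k |c_k| r^k
  = |0|·1^0 + |-4|·1^1 + |-4|·1^2
  = 0 + 4 + 4 = 8.
This bounds M(r) := max_{|z|=r} |p(z)| from above; equality holds iff all terms c_k z^k can be made to align in phase at a single z on |z|=r.
Part (b). At z = 1 (real, on the circle |z| = r):
  p(1) = (0)·1^0 + (-4)·1^1 + (-4)·1^2 = -8.
  |p(1)| = 8.
Since all nonzero coefficients share the same sign, |p(1)| = 8 = M_tri(1); the triangle bound is attained at z = 1, so in fact M(r) = 8.

M_tri(1) = 8; |p(1)| = 8; equality at z=1: yes.


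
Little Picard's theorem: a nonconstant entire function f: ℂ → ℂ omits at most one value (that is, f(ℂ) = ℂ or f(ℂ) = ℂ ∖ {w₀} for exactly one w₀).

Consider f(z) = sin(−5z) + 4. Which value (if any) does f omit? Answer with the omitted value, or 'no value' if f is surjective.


Little Picard bounds the complement of f(ℂ) to at most one point.
sin is entire and surjective onto ℂ: for every w ∈ ℂ, sin(ζ) = w has a solution ζ ∈ ℂ (e.g., via the complex inverse arcsin). With ζ = −5z this gives z = ζ/(-5). Then 1·sin(−5z) takes every value in 1·ℂ = ℂ, and adding 4 is a bijection of ℂ. So f is surjective and omits no value. (Note: only on the real line is sin bounded by [−1, 1].)

Omitted value: no value.


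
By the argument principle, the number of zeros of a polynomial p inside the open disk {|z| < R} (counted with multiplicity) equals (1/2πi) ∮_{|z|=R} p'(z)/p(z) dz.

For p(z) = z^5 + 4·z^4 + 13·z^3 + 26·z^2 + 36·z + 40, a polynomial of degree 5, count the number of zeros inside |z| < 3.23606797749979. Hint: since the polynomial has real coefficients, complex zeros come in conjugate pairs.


The zeros of p are: (-1 + 2i), (-1 - 2i), -2, (0 + 2i), (0 - 2i).
Their magnitudes are: 2.236, 2.236, 2, 2, 2.
Zeros with |z| < R = 3.23606797749979: (-1 + 2i), (-1 - 2i), -2, (0 + 2i), (0 - 2i).
Count = 5.
By the argument principle, (1/2πi) ∮_{|z|=R} p'(z)/p(z) dz equals exactly this count.

Number of zeros inside |z| < 3.23606797749979: 5.


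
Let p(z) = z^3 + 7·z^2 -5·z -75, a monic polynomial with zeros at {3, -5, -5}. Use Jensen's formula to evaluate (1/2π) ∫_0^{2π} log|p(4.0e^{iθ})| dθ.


Zeros: -5, -5, 3; r = 4.0.
Inside |z| < r: 3. Outside (|z| ≥ r): -5, -5.
p(0) = -75, so log|p(0)| = log(75) = 4.3175.
Apply Jensen: I(r) = log|p(0)| + Σ_k log(r/|z_k|), summed over zeros inside |z| < r.
  log(r/|z_k|) for z_k = 3: log(4.0/3) = 0.2877
  Outside zeros (-5, -5) contribute nothing to the Jensen sum.
Sum over inside zeros: 0.2877.
I(r) = log|p(0)| + (inside sum) = 4.3175 + 0.2877 = 4.6052.
Note: since some zeros are outside |z| ≤ r, the simplified n·log(r) form does NOT apply — only the inside zeros contribute.

I(r) ≈ 4.6052.


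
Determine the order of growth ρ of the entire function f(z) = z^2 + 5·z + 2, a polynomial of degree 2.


|f(z)| ≤ Σ|c_k|·r^k = O(r^2) as r → ∞. Polynomial growth is O(e^{r^ε}) for every ε > 0 (since r^2/e^{r^ε} → 0), so ρ ≤ ε for all ε > 0, i.e. ρ = 0. Every nonconstant polynomial has order 0.
Therefore ρ = 0.

Order ρ = 0.


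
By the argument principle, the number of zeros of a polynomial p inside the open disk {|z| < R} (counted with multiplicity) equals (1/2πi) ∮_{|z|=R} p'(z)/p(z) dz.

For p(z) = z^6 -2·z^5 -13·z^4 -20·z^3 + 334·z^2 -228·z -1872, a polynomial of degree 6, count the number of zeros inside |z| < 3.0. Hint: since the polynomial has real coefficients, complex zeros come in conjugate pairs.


The zeros of p are: (3 + 2i), (3 - 2i), 4, (-3 + 3i), (-3 - 3i), -2.
Their magnitudes are: 3.606, 3.606, 4, 4.243, 4.243, 2.
Zeros with |z| < R = 3.0: -2.
Count = 1.
By the argument principle, (1/2πi) ∮_{|z|=R} p'(z)/p(z) dz equals exactly this count.

Number of zeros inside |z| < 3.0: 1.


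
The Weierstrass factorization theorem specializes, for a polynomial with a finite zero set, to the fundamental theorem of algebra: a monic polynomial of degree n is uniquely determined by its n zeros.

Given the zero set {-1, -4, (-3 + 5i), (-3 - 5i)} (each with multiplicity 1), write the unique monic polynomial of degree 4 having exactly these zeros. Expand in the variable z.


The polynomial is p(z) = ∏_{α ∈ S} (z − α), where S = {-1, -4, (-3 + 5i), (-3 - 5i)}.
Expanding the product yields: p(z) = z^4 + 11·z^3 + 68·z^2 + 194·z + 136.
Note conjugate pairs combine to real quadratics: (z − (-3+5i))(z − (-3−5i)) = z² + 6z + 34.
The resulting polynomial has degree 4 and real coefficients as required.

p(z) = z^4 + 11·z^3 + 68·z^2 + 194·z + 136.
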